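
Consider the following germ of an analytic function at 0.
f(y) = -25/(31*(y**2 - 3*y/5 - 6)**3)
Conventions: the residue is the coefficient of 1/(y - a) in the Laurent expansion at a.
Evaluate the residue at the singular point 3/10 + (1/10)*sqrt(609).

The residue is -(156250/2333954133)*sqrt(609).

The factor y**2 - 3*y/5 - 6 splits as (y - a)(y - a') with a = 3/10 + (1/10)*sqrt(609), a' = 3/10 - (1/10)*sqrt(609). At the order-3 pole a set g(y) = (y - a)^3*f(y) = [-25/31] / (y - a')^3.
Order-3 pole: residue = g''(a)/2; g''(3/10 + (1/10)*sqrt(609)) = -(312500/2333954133)*sqrt(609), so the residue is -(156250/2333954133)*sqrt(609).


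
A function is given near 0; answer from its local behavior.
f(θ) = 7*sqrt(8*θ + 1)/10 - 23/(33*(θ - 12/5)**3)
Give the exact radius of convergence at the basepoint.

Denominator factor (θ - 12/5)^3: pole of order 3 at 12/5, modulus 12/5.
Branch term (7/10)*sqrt(1 - θ/(-1/8)): its argument vanishes at θ = -1/8, a square-root branch point, modulus 1/8.
The radius of convergence is the smallest modulus among the singular points: 1/8.

The radius of convergence is 1/8.


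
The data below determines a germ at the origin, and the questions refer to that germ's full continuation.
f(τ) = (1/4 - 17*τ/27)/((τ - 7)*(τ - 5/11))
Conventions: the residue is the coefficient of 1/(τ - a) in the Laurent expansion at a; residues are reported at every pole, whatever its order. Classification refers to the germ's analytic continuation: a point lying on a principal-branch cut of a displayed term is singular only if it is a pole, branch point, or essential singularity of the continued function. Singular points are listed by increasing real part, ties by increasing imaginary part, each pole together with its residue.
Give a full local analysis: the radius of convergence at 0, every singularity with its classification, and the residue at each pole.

Radius of convergence at 0: 5/11.
At 5/11: a pole of order 1; residue 43/7776.
At 7: a pole of order 1; residue -4939/7776.

Denominator factor (τ - 7): pole of order 1 at 7, modulus 7.
Denominator factor (τ - 5/11): pole of order 1 at 5/11, modulus 5/11.
The radius of convergence is the smallest modulus among the singular points: 5/11.
At the order-1 pole 5/11 set g(τ) = (τ - (5/11))*f(τ) = (1/4 - 17*τ/27)/(τ - 7).
Simple pole: residue = g(a) at a = 5/11, which is 43/7776.
At the order-1 pole 7 set g(τ) = (τ - (7))*f(τ) = (1/4 - 17*τ/27)/(τ - 5/11).
Simple pole: residue = g(a) at a = 7, which is -4939/7776.
List the singular points by increasing real part (a conjugate pair: the negative imaginary part first).


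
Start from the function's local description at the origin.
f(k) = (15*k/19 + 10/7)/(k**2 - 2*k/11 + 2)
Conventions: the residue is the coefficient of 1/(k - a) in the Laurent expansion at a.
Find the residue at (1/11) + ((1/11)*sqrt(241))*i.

The residue is (15/38) - ((2195/64106)*sqrt(241))*i.

The factor k**2 - 2*k/11 + 2 splits as (k - a)(k - a') with a = (1/11) + ((1/11)*sqrt(241))*i, a' = (1/11) - ((1/11)*sqrt(241))*i. At the order-1 pole a set g(k) = (k - a)*f(k) = [15*k/19 + 10/7] / (k - a').
Simple pole: residue = g(a) at a = (1/11) + ((1/11)*sqrt(241))*i, which is (15/38) - ((2195/64106)*sqrt(241))*i.


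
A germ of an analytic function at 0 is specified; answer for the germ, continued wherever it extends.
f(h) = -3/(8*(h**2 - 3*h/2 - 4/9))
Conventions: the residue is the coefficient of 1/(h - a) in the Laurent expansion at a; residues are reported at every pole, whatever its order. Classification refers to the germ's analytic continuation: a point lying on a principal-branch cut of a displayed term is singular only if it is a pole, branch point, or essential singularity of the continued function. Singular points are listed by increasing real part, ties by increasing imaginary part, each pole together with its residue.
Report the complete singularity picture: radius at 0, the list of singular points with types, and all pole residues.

Radius of convergence at 0: -3/4 + (1/12)*sqrt(145).
At 3/4 - (1/12)*sqrt(145): a pole of order 1; residue (9/580)*sqrt(145).
At 3/4 + (1/12)*sqrt(145): a pole of order 1; residue -(9/580)*sqrt(145).

Denominator factor (h**2 - 3*h/2 - 4/9): discriminant 145/36, real irrational roots 3/4 + (1/12)*sqrt(145) and 3/4 - (1/12)*sqrt(145); poles of order 1, moduli 3/4 + (1/12)*sqrt(145) and -3/4 + (1/12)*sqrt(145).
The radius of convergence is the smallest modulus among the singular points: -3/4 + (1/12)*sqrt(145).
The factor h**2 - 3*h/2 - 4/9 splits as (h - a)(h - a') with a = 3/4 - (1/12)*sqrt(145), a' = 3/4 + (1/12)*sqrt(145). At the order-1 pole a set g(h) = (h - a)*f(h) = [-3/8] / (h - a').
Simple pole: residue = g(a) at a = 3/4 - (1/12)*sqrt(145), which is (9/580)*sqrt(145).
The factor h**2 - 3*h/2 - 4/9 splits as (h - a)(h - a') with a = 3/4 + (1/12)*sqrt(145), a' = 3/4 - (1/12)*sqrt(145). At the order-1 pole a set g(h) = (h - a)*f(h) = [-3/8] / (h - a').
Simple pole: residue = g(a) at a = 3/4 + (1/12)*sqrt(145), which is -(9/580)*sqrt(145).
List the singular points by increasing real part (a conjugate pair: the negative imaginary part first).


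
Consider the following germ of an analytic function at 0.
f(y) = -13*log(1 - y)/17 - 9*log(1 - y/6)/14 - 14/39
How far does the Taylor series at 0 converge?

Branch term (-9/14)*log(1 - y/(6)): its argument vanishes at y = 6, a logarithmic branch point, modulus 6.
Branch term (-13/17)*log(1 - y/(1)): its argument vanishes at y = 1, a logarithmic branch point, modulus 1.
The radius of convergence is the smallest modulus among the singular points: 1.

The radius of convergence is 1.


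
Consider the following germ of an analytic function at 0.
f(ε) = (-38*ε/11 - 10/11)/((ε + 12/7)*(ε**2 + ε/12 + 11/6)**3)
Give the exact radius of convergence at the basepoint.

Denominator factor (ε + 12/7): pole of order 1 at -12/7, modulus 12/7.
Denominator factor (ε**2 + ε/12 + 11/6)^3: discriminant -1055/144, complex-conjugate roots (-1/24) + ((1/24)*sqrt(1055))*i and (-1/24) - ((1/24)*sqrt(1055))*i; poles of order 3, moduli (1/6)*sqrt(66) and (1/6)*sqrt(66).
The radius of convergence is the smallest modulus among the singular points: (1/6)*sqrt(66).

The radius of convergence is (1/6)*sqrt(66).


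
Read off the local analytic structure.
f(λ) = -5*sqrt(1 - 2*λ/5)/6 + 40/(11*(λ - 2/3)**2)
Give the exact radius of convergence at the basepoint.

Denominator factor (λ - 2/3)^2: pole of order 2 at 2/3, modulus 2/3.
Branch term (-5/6)*sqrt(1 - λ/(5/2)): its argument vanishes at λ = 5/2, a square-root branch point, modulus 5/2.
The radius of convergence is the smallest modulus among the singular points: 2/3.

The radius of convergence is 2/3.


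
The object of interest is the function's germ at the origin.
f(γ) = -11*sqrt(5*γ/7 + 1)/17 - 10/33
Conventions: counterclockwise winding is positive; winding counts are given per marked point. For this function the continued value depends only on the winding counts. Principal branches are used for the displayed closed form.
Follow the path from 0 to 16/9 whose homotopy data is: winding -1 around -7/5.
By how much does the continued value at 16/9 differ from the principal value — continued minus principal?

Continued minus principal equals (22/357)*sqrt(1001).

The rational part is single-valued and drops out of the difference; each branch term changes only by its own monodromy.
(-11/17)*sqrt(1 - γ/(-7/5)): winding -1 is odd, the square root flips sign, contributing -2*(-11/17)*sqrt(1 - (16/9)/(-7/5)) = -2*(-11/17)*sqrt(143/63) = (22/357)*sqrt(1001).
Summing the contributions at γ = 16/9 gives (22/357)*sqrt(1001).


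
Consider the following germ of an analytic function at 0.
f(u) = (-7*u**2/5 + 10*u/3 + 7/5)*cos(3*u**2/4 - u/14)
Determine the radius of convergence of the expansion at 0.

The factor cos(3*u**2/4 - u/14) is entire and contributes no finite singular point.
The polynomial part has no poles.
No finite singular points: the Taylor series at 0 converges everywhere.

The radius of convergence is infinite.


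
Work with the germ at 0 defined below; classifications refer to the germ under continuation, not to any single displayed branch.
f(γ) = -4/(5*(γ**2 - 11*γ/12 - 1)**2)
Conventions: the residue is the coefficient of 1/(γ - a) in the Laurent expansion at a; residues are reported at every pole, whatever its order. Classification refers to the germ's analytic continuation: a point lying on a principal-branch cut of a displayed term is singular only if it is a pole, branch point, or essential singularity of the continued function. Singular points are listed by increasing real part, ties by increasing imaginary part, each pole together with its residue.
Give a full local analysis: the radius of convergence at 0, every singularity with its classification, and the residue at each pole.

Radius of convergence at 0: -11/24 + (1/24)*sqrt(697).
At 11/24 - (1/24)*sqrt(697): a pole of order 2; residue -(13824/2429045)*sqrt(697).
At 11/24 + (1/24)*sqrt(697): a pole of order 2; residue (13824/2429045)*sqrt(697).

Denominator factor (γ**2 - 11*γ/12 - 1)^2: discriminant 697/144, real irrational roots 11/24 + (1/24)*sqrt(697) and 11/24 - (1/24)*sqrt(697); poles of order 2, moduli 11/24 + (1/24)*sqrt(697) and -11/24 + (1/24)*sqrt(697).
The radius of convergence is the smallest modulus among the singular points: -11/24 + (1/24)*sqrt(697).
The factor γ**2 - 11*γ/12 - 1 splits as (γ - a)(γ - a') with a = 11/24 - (1/24)*sqrt(697), a' = 11/24 + (1/24)*sqrt(697). At the order-2 pole a set g(γ) = (γ - a)^2*f(γ) = [-4/5] / (γ - a')^2.
Order-2 pole: residue = g'(a); g'(11/24 - (1/24)*sqrt(697)) = -(13824/2429045)*sqrt(697), so the residue is -(13824/2429045)*sqrt(697).
The factor γ**2 - 11*γ/12 - 1 splits as (γ - a)(γ - a') with a = 11/24 + (1/24)*sqrt(697), a' = 11/24 - (1/24)*sqrt(697). At the order-2 pole a set g(γ) = (γ - a)^2*f(γ) = [-4/5] / (γ - a')^2.
Order-2 pole: residue = g'(a); g'(11/24 + (1/24)*sqrt(697)) = (13824/2429045)*sqrt(697), so the residue is (13824/2429045)*sqrt(697).
List the singular points by increasing real part (a conjugate pair: the negative imaginary part first).


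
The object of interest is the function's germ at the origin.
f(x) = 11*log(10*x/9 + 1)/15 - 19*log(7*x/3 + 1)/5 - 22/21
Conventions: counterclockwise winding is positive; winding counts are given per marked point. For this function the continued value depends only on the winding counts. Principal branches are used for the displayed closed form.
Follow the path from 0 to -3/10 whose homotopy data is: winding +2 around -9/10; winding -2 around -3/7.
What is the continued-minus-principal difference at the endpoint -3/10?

Continued minus principal equals (272/15)*pi*i.

The rational part is single-valued and drops out of the difference; each branch term changes only by its own monodromy.
(11/15)*log(1 - x/(-9/10)): each positive loop around -9/10 adds 2*pi*i to the log, so winding +2 contributes (11/15)*(2)*2*pi*i = (44/15)*pi*i.
(-19/5)*log(1 - x/(-3/7)): each positive loop around -3/7 adds 2*pi*i to the log, so winding -2 contributes (-19/5)*(-2)*2*pi*i = (76/5)*pi*i.
Summing the contributions at x = -3/10 gives (272/15)*pi*i.


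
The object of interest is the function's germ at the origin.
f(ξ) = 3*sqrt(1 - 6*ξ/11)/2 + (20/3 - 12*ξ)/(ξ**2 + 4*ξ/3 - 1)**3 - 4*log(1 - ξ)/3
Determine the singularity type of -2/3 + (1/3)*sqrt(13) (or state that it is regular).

The point is a pole of order 3.

The denominator factor ξ**2 + 4*ξ/3 - 1 vanishes at -2/3 + (1/3)*sqrt(13) and appears to the power 3; the numerator there equals 44/3 - (4)*sqrt(13), nonzero, and no other factor vanishes.
The branch terms are analytic at this point.
Hence a pole whose order is the multiplicity, 3.


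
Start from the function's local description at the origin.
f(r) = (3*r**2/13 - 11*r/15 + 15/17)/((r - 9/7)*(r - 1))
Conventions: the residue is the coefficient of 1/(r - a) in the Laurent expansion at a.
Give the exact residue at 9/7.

At the order-1 pole 9/7 set g(r) = (r - (9/7))*f(r) = (3*r**2/13 - 11*r/15 + 15/17)/(r - 1).
Simple pole: residue = g(a) at a = 9/7, which is 17379/15470.

The residue is 17379/15470.


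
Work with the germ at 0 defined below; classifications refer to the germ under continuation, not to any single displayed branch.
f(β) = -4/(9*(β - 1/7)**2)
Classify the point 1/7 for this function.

The point is a pole of order 2.

The denominator factor β - 1/7 vanishes at 1/7 and appears to the power 2; the numerator there equals -4/9, nonzero, and no other factor vanishes.
Hence a pole whose order is the multiplicity, 2.


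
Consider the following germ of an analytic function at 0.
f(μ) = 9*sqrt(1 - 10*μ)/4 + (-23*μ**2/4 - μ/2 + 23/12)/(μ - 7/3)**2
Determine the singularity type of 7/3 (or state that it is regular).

The point is a pole of order 2.

The denominator factor μ - 7/3 vanishes at 7/3 and appears to the power 2; the numerator there equals -275/9, nonzero, and no other factor vanishes.
The branch terms are analytic at this point.
Hence a pole whose order is the multiplicity, 2.


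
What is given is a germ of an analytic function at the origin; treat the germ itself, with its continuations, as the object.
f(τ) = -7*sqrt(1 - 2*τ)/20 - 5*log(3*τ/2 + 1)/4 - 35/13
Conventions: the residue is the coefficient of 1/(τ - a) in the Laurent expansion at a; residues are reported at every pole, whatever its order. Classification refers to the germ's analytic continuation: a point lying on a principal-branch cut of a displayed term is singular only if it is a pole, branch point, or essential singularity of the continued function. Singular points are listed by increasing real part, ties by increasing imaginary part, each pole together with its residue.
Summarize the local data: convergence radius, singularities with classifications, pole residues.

Radius of convergence at 0: 1/2.
At -2/3: a logarithmic branch point.
At 1/2: an algebraic (square-root) branch point.

Branch term (-7/20)*sqrt(1 - τ/(1/2)): its argument vanishes at τ = 1/2, a square-root branch point, modulus 1/2.
Branch term (-5/4)*log(1 - τ/(-2/3)): its argument vanishes at τ = -2/3, a logarithmic branch point, modulus 2/3.
The radius of convergence is the smallest modulus among the singular points: 1/2.
List the singular points by increasing real part (a conjugate pair: the negative imaginary part first).


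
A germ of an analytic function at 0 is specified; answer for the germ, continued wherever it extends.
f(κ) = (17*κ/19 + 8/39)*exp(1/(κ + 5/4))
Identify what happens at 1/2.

The point is a regular point.

There is no denominator, hence no pole anywhere.
The essential point of exp(1/(κ - (-5/4))) is -5/4, not 1/2.
So the germ continues analytically to 1/2.


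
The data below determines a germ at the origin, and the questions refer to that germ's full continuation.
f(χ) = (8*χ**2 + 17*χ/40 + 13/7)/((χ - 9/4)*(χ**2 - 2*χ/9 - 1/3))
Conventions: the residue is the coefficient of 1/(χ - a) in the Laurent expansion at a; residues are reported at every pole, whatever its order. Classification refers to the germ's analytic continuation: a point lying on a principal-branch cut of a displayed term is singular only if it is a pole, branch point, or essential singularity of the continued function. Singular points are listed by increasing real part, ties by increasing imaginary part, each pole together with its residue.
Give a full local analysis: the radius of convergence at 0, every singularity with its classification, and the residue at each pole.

Denominator factor (χ - 9/4): pole of order 1 at 9/4, modulus 9/4.
Denominator factor (χ**2 - 2*χ/9 - 1/3): discriminant 112/81, real irrational roots 1/9 + (2/9)*sqrt(7) and 1/9 - (2/9)*sqrt(7); poles of order 1, moduli 1/9 + (2/9)*sqrt(7) and -1/9 + (2/9)*sqrt(7).
The radius of convergence is the smallest modulus among the singular points: -1/9 + (2/9)*sqrt(7).
The factor χ**2 - 2*χ/9 - 1/3 splits as (χ - a)(χ - a') with a = 1/9 - (2/9)*sqrt(7), a' = 1/9 + (2/9)*sqrt(7). At the order-1 pole a set g(χ) = (χ - a)*f(χ) = [(8*χ**2 + 17*χ/40 + 13/7)/(χ - 9/4)] / (χ - a').
Simple pole: residue = g(a) at a = 1/9 - (2/9)*sqrt(7), which is -31853/28420 + (47351/56840)*sqrt(7).
The factor χ**2 - 2*χ/9 - 1/3 splits as (χ - a)(χ - a') with a = 1/9 + (2/9)*sqrt(7), a' = 1/9 - (2/9)*sqrt(7). At the order-1 pole a set g(χ) = (χ - a)*f(χ) = [(8*χ**2 + 17*χ/40 + 13/7)/(χ - 9/4)] / (χ - a').
Simple pole: residue = g(a) at a = 1/9 + (2/9)*sqrt(7), which is -31853/28420 - (47351/56840)*sqrt(7).
At the order-1 pole 9/4 set g(χ) = (χ - (9/4))*f(χ) = (8*χ**2 + 17*χ/40 + 13/7)/(χ**2 - 2*χ/9 - 1/3).
Simple pole: residue = g(a) at a = 9/4, which is 145533/14210.
List the singular points by increasing real part (a conjugate pair: the negative imaginary part first).

Radius of convergence at 0: -1/9 + (2/9)*sqrt(7).
At 1/9 - (2/9)*sqrt(7): a pole of order 1; residue -31853/28420 + (47351/56840)*sqrt(7).
At 1/9 + (2/9)*sqrt(7): a pole of order 1; residue -31853/28420 - (47351/56840)*sqrt(7).
At 9/4: a pole of order 1; residue 145533/14210.


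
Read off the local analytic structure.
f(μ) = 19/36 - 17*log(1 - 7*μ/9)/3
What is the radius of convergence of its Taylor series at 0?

The radius of convergence is 9/7.

Branch term (-17/3)*log(1 - μ/(9/7)): its argument vanishes at μ = 9/7, a logarithmic branch point, modulus 9/7.
The radius of convergence is the smallest modulus among the singular points: 9/7.


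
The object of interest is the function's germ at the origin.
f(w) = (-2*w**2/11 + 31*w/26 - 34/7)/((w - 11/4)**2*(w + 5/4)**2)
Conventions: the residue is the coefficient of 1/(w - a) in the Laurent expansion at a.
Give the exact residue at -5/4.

The residue is -1215/11648.

At the order-2 pole -5/4 set g(w) = (w - (-5/4))^2*f(w) = (-2*w**2/11 + 31*w/26 - 34/7)/(w - 11/4)**2.
Order-2 pole: residue = g'(a); g'(-5/4) = -1215/11648, so the residue is -1215/11648.


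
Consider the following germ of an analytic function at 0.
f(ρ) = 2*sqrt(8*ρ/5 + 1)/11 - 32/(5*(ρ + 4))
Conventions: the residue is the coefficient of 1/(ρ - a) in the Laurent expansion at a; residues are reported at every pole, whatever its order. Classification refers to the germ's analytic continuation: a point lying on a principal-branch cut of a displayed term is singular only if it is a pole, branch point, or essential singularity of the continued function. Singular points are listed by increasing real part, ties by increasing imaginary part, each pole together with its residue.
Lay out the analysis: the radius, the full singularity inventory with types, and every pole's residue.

Denominator factor (ρ + 4): pole of order 1 at -4, modulus 4.
Branch term (2/11)*sqrt(1 - ρ/(-5/8)): its argument vanishes at ρ = -5/8, a square-root branch point, modulus 5/8.
The radius of convergence is the smallest modulus among the singular points: 5/8.
The branch term is analytic at -4 and contributes nothing to the residue; only the rational part matters.
At the order-1 pole -4 set g(ρ) = (ρ - (-4))*(rational part) = -32/5.
Simple pole: residue = g(a) at a = -4, which is -32/5.
List the singular points by increasing real part (a conjugate pair: the negative imaginary part first).

Radius of convergence at 0: 5/8.
At -4: a pole of order 1; residue -32/5.
At -5/8: an algebraic (square-root) branch point.


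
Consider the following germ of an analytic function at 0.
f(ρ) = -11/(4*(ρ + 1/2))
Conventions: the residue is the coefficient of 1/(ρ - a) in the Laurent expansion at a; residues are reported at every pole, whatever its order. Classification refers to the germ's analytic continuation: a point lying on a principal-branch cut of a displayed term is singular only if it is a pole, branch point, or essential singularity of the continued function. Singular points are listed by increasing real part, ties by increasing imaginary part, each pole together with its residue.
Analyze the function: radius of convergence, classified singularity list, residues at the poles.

Denominator factor (ρ + 1/2): pole of order 1 at -1/2, modulus 1/2.
The radius of convergence is the smallest modulus among the singular points: 1/2.
At the order-1 pole -1/2 set g(ρ) = (ρ - (-1/2))*f(ρ) = -11/4.
Simple pole: residue = g(a) at a = -1/2, which is -11/4.

Radius of convergence at 0: 1/2.
At -1/2: a pole of order 1; residue -11/4.


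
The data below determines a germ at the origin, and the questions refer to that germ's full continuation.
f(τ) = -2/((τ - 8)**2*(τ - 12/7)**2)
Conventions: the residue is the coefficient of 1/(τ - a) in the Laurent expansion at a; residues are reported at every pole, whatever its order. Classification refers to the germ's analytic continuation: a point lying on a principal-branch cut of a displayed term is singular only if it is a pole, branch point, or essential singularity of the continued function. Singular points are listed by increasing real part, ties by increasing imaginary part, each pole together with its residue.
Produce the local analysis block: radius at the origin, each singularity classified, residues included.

Denominator factor (τ - 12/7)^2: pole of order 2 at 12/7, modulus 12/7.
Denominator factor (τ - 8)^2: pole of order 2 at 8, modulus 8.
The radius of convergence is the smallest modulus among the singular points: 12/7.
At the order-2 pole 12/7 set g(τ) = (τ - (12/7))^2*f(τ) = -2/(τ - 8)**2.
Order-2 pole: residue = g'(a); g'(12/7) = -343/21296, so the residue is -343/21296.
At the order-2 pole 8 set g(τ) = (τ - (8))^2*f(τ) = -2/(τ - 12/7)**2.
Order-2 pole: residue = g'(a); g'(8) = 343/21296, so the residue is 343/21296.
List the singular points by increasing real part (a conjugate pair: the negative imaginary part first).

Radius of convergence at 0: 12/7.
At 12/7: a pole of order 2; residue -343/21296.
At 8: a pole of order 2; residue 343/21296.


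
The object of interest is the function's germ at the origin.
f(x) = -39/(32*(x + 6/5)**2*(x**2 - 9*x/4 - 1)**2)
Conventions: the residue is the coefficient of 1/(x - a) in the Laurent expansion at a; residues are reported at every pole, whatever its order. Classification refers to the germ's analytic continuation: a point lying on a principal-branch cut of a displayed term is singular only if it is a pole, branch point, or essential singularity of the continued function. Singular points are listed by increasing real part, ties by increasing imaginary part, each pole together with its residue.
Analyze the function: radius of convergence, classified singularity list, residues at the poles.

Radius of convergence at 0: -9/8 + (1/8)*sqrt(145).
At -6/5: a pole of order 2; residue -11334375/30959144.
At 9/8 - (1/8)*sqrt(145): a pole of order 2; residue 11334375/61918288 + (744570567/52073280208)*sqrt(145).
At 9/8 + (1/8)*sqrt(145): a pole of order 2; residue 11334375/61918288 - (744570567/52073280208)*sqrt(145).

Denominator factor (x**2 - 9*x/4 - 1)^2: discriminant 145/16, real irrational roots 9/8 + (1/8)*sqrt(145) and 9/8 - (1/8)*sqrt(145); poles of order 2, moduli 9/8 + (1/8)*sqrt(145) and -9/8 + (1/8)*sqrt(145).
Denominator factor (x + 6/5)^2: pole of order 2 at -6/5, modulus 6/5.
The radius of convergence is the smallest modulus among the singular points: -9/8 + (1/8)*sqrt(145).
At the order-2 pole -6/5 set g(x) = (x - (-6/5))^2*f(x) = -39/(32*(x**2 - 9*x/4 - 1)**2).
Order-2 pole: residue = g'(a); g'(-6/5) = -11334375/30959144, so the residue is -11334375/30959144.
The factor x**2 - 9*x/4 - 1 splits as (x - a)(x - a') with a = 9/8 - (1/8)*sqrt(145), a' = 9/8 + (1/8)*sqrt(145). At the order-2 pole a set g(x) = (x - a)^2*f(x) = [-39/(32*(x + 6/5)**2)] / (x - a')^2.
Order-2 pole: residue = g'(a); g'(9/8 - (1/8)*sqrt(145)) = 11334375/61918288 + (744570567/52073280208)*sqrt(145), so the residue is 11334375/61918288 + (744570567/52073280208)*sqrt(145).
The factor x**2 - 9*x/4 - 1 splits as (x - a)(x - a') with a = 9/8 + (1/8)*sqrt(145), a' = 9/8 - (1/8)*sqrt(145). At the order-2 pole a set g(x) = (x - a)^2*f(x) = [-39/(32*(x + 6/5)**2)] / (x - a')^2.
Order-2 pole: residue = g'(a); g'(9/8 + (1/8)*sqrt(145)) = 11334375/61918288 - (744570567/52073280208)*sqrt(145), so the residue is 11334375/61918288 - (744570567/52073280208)*sqrt(145).
List the singular points by increasing real part (a conjugate pair: the negative imaginary part first).


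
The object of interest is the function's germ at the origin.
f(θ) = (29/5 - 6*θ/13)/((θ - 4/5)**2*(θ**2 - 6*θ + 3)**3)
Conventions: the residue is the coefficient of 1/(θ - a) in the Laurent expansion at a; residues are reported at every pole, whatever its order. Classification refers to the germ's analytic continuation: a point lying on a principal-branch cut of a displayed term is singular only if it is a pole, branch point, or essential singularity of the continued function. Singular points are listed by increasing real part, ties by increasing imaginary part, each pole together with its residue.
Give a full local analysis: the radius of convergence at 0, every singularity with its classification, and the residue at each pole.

Radius of convergence at 0: 3 - sqrt(6).
At 3 - sqrt(6): a pole of order 3; residue -183375000/9194653 - (86246098285/10592240256)*sqrt(6).
At 4/5: a pole of order 2; residue 366750000/9194653.
At 3 + sqrt(6): a pole of order 3; residue -183375000/9194653 + (86246098285/10592240256)*sqrt(6).

Denominator factor (θ**2 - 6*θ + 3)^3: discriminant 24, real irrational roots 3 + sqrt(6) and 3 - sqrt(6); poles of order 3, moduli 3 + sqrt(6) and 3 - sqrt(6).
Denominator factor (θ - 4/5)^2: pole of order 2 at 4/5, modulus 4/5.
The radius of convergence is the smallest modulus among the singular points: 3 - sqrt(6).
The factor θ**2 - 6*θ + 3 splits as (θ - a)(θ - a') with a = 3 - sqrt(6), a' = 3 + sqrt(6). At the order-3 pole a set g(θ) = (θ - a)^3*f(θ) = [(29/5 - 6*θ/13)/(θ - 4/5)**2] / (θ - a')^3.
Order-3 pole: residue = g''(a)/2; g''(3 - sqrt(6)) = -366750000/9194653 - (86246098285/5296120128)*sqrt(6), so the residue is -183375000/9194653 - (86246098285/10592240256)*sqrt(6).
At the order-2 pole 4/5 set g(θ) = (θ - (4/5))^2*f(θ) = (29/5 - 6*θ/13)/(θ**2 - 6*θ + 3)**3.
Order-2 pole: residue = g'(a); g'(4/5) = 366750000/9194653, so the residue is 366750000/9194653.
The factor θ**2 - 6*θ + 3 splits as (θ - a)(θ - a') with a = 3 + sqrt(6), a' = 3 - sqrt(6). At the order-3 pole a set g(θ) = (θ - a)^3*f(θ) = [(29/5 - 6*θ/13)/(θ - 4/5)**2] / (θ - a')^3.
Order-3 pole: residue = g''(a)/2; g''(3 + sqrt(6)) = -366750000/9194653 + (86246098285/5296120128)*sqrt(6), so the residue is -183375000/9194653 + (86246098285/10592240256)*sqrt(6).
List the singular points by increasing real part (a conjugate pair: the negative imaginary part first).


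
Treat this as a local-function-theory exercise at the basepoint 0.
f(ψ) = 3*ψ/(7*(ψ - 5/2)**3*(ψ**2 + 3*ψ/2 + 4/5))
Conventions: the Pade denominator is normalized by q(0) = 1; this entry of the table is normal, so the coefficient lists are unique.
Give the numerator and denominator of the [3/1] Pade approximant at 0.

The Pade approximant has numerator coefficients [0, -6/175, 15024/1365875, -172464/6829375]; denominator coefficients [1, 4423/12488].

Taylor coefficients needed (expand at 0): a_0 = 0, a_1 = -6/175, a_2 = 81/3500, a_3 = -669/20000, a_4 = 13269/1120000.
Write the denominator as Q(ψ) = 1 + q1*ψ. Requiring Q*f - P = O(ψ^5) with deg P <= 3 kills the coefficients of ψ^4..ψ^4 in Q*f:
  ψ^4: a_4 + q1*a_3 = 0, i.e. 13269/1120000 + (-669/20000)*q1 = 0.
Solving this linear system: q1 = 4423/12488.
The numerator is Q*f truncated at degree 3: P0 = a_0 = 0; P1 = a_1 + q1*a_0 = -6/175; P2 = a_2 + q1*a_1 = 15024/1365875; P3 = a_3 + q1*a_2 = -172464/6829375.


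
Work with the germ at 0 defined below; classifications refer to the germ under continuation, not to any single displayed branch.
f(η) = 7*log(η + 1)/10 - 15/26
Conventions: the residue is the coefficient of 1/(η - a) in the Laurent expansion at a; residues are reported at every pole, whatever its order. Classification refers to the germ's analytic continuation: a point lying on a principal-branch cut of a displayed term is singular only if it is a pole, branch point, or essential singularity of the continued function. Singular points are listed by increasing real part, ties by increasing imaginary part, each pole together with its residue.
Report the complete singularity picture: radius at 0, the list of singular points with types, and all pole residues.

Branch term (7/10)*log(1 - η/(-1)): its argument vanishes at η = -1, a logarithmic branch point, modulus 1.
The radius of convergence is the smallest modulus among the singular points: 1.

Radius of convergence at 0: 1.
At -1: a logarithmic branch point.


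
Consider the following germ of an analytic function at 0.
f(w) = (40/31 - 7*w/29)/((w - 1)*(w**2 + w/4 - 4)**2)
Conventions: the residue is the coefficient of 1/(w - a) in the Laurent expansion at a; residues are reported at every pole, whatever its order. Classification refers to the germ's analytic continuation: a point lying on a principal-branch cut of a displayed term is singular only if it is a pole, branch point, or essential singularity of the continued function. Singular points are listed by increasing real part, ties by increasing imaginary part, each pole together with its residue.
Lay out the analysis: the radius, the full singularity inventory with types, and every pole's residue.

Denominator factor (w**2 + w/4 - 4)^2: discriminant 257/16, real irrational roots -1/8 + (1/8)*sqrt(257) and -1/8 - (1/8)*sqrt(257); poles of order 2, moduli -1/8 + (1/8)*sqrt(257) and 1/8 + (1/8)*sqrt(257).
Denominator factor (w - 1): pole of order 1 at 1, modulus 1.
The radius of convergence is the smallest modulus among the singular points: 1.
The factor w**2 + w/4 - 4 splits as (w - a)(w - a') with a = -1/8 - (1/8)*sqrt(257), a' = -1/8 + (1/8)*sqrt(257). At the order-2 pole a set g(w) = (w - a)^2*f(w) = [(40/31 - 7*w/29)/(w - 1)] / (w - a')^2.
Order-2 pole: residue = g'(a); g'(-1/8 - (1/8)*sqrt(257)) = -7544/108779 + (20063224/7184744171)*sqrt(257), so the residue is -7544/108779 + (20063224/7184744171)*sqrt(257).
At the order-1 pole 1 set g(w) = (w - (1))*f(w) = (40/31 - 7*w/29)/(w**2 + w/4 - 4)**2.
Simple pole: residue = g(a) at a = 1, which is 15088/108779.
The factor w**2 + w/4 - 4 splits as (w - a)(w - a') with a = -1/8 + (1/8)*sqrt(257), a' = -1/8 - (1/8)*sqrt(257). At the order-2 pole a set g(w) = (w - a)^2*f(w) = [(40/31 - 7*w/29)/(w - 1)] / (w - a')^2.
Order-2 pole: residue = g'(a); g'(-1/8 + (1/8)*sqrt(257)) = -7544/108779 - (20063224/7184744171)*sqrt(257), so the residue is -7544/108779 - (20063224/7184744171)*sqrt(257).
List the singular points by increasing real part (a conjugate pair: the negative imaginary part first).

Radius of convergence at 0: 1.
At -1/8 - (1/8)*sqrt(257): a pole of order 2; residue -7544/108779 + (20063224/7184744171)*sqrt(257).
At 1: a pole of order 1; residue 15088/108779.
At -1/8 + (1/8)*sqrt(257): a pole of order 2; residue -7544/108779 - (20063224/7184744171)*sqrt(257).


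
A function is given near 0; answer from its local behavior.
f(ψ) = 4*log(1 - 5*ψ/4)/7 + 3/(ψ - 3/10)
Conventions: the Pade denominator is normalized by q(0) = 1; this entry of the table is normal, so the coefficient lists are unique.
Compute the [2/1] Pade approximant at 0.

Taylor coefficients needed (expand at 0): a_0 = -10, a_1 = -715/21, a_2 = -56225/504, a_3 = -1121125/3024.
Write the denominator as Q(ψ) = 1 + q1*ψ. Requiring Q*f - P = O(ψ^4) with deg P <= 2 kills the coefficients of ψ^3..ψ^3 in Q*f:
  ψ^3: a_3 + q1*a_2 = 0, i.e. -1121125/3024 + (-56225/504)*q1 = 0.
Solving this linear system: q1 = -44845/13494.
The numerator is Q*f truncated at degree 2: P0 = a_0 = -10; P1 = a_1 + q1*a_0 = -12820/15743; P2 = a_2 + q1*a_1 = 46325/29064.

The Pade approximant has numerator coefficients [-10, -12820/15743, 46325/29064]; denominator coefficients [1, -44845/13494].


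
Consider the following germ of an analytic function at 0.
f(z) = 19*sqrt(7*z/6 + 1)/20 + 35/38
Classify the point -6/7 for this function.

The point is an algebraic (square-root) branch point.

The term (19/20)*sqrt(1 - z/(-6/7)) has argument 1 - -6/7/(-6/7) = 0 at -6/7: a square-root (algebraic, two-sheeted) branch point; the remaining terms are analytic or single-valued there.


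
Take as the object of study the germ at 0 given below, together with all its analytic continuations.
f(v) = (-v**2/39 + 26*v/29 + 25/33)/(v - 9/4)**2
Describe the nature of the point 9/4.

The denominator factor v - 9/4 vanishes at 9/4 and appears to the power 2; the numerator there equals 526505/199056, nonzero, and no other factor vanishes.
Hence a pole whose order is the multiplicity, 2.

The point is a pole of order 2.


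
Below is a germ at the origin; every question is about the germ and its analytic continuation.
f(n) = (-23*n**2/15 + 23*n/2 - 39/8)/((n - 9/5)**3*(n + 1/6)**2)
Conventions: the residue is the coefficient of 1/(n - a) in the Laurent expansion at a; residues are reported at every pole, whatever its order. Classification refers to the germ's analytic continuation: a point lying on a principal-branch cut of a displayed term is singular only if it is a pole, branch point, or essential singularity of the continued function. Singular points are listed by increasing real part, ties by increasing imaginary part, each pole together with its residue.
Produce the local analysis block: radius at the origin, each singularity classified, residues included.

Denominator factor (n + 1/6)^2: pole of order 2 at -1/6, modulus 1/6.
Denominator factor (n - 9/5)^3: pole of order 3 at 9/5, modulus 9/5.
The radius of convergence is the smallest modulus among the singular points: 1/6.
At the order-2 pole -1/6 set g(n) = (n - (-1/6))^2*f(n) = (-23*n**2/15 + 23*n/2 - 39/8)/(n - 9/5)**3.
Order-2 pole: residue = g'(a); g'(-1/6) = -2526450/12117361, so the residue is -2526450/12117361.
At the order-3 pole 9/5 set g(n) = (n - (9/5))^3*f(n) = (-23*n**2/15 + 23*n/2 - 39/8)/(n + 1/6)**2.
Order-3 pole: residue = g''(a)/2; g''(9/5) = 5052900/12117361, so the residue is 2526450/12117361.
List the singular points by increasing real part (a conjugate pair: the negative imaginary part first).

Radius of convergence at 0: 1/6.
At -1/6: a pole of order 2; residue -2526450/12117361.
At 9/5: a pole of order 3; residue 2526450/12117361.


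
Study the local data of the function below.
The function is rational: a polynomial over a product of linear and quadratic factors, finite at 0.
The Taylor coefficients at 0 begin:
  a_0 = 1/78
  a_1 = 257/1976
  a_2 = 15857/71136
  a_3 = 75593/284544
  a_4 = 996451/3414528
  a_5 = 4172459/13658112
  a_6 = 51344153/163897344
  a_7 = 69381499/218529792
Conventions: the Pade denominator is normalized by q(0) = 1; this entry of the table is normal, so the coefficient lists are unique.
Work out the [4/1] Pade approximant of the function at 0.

Taylor coefficients needed (read off): a_0 = 1/78, a_1 = 257/1976, a_2 = 15857/71136, a_3 = 75593/284544, a_4 = 996451/3414528, a_5 = 4172459/13658112.
Write the denominator as Q(ω) = 1 + q1*ω. Requiring Q*f - P = O(ω^6) with deg P <= 4 kills the coefficients of ω^5..ω^5 in Q*f:
  ω^5: a_5 + q1*a_4 = 0, i.e. 4172459/13658112 + (996451/3414528)*q1 = 0.
Solving this linear system: q1 = -4172459/3985804.
The numerator is Q*f truncated at degree 4: P0 = a_0 = 1/78; P1 = a_1 + q1*a_0 = 6624875/56797707; P2 = a_2 + q1*a_1 = 384364115/4430221146; P3 = a_3 + q1*a_2 = 11012065/340786242; P4 = a_4 + q1*a_3 = 182377015/13290663438.

The Pade approximant has numerator coefficients [1/78, 6624875/56797707, 384364115/4430221146, 11012065/340786242, 182377015/13290663438]; denominator coefficients [1, -4172459/3985804].


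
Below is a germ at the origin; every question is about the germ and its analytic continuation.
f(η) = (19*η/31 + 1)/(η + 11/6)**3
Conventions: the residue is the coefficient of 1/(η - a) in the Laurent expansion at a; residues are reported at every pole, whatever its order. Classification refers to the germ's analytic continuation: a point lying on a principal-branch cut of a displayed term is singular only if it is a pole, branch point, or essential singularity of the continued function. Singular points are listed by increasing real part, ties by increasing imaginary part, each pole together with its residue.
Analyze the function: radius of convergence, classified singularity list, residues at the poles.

Denominator factor (η + 11/6)^3: pole of order 3 at -11/6, modulus 11/6.
The radius of convergence is the smallest modulus among the singular points: 11/6.
At the order-3 pole -11/6 set g(η) = (η - (-11/6))^3*f(η) = 19*η/31 + 1.
Order-3 pole: residue = g''(a)/2; g''(-11/6) = 0, so the residue is 0.

Radius of convergence at 0: 11/6.
At -11/6: a pole of order 3; residue 0.


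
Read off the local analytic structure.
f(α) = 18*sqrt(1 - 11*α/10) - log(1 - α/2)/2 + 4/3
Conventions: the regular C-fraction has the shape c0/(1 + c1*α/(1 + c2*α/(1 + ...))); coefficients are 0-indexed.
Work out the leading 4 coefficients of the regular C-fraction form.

Taylor coefficients (expand at 0): a_0 = 58/3, a_1 = -193/20, a_2 = -133/50, a_3 = -35437/24000.
c0 = a_0 = 58/3. Peel one level at a time: if S = 1 + c*α/S' with S'(0) = 1, then c is the α-coefficient of S and S' = c*α/(S - 1).
S_1 = c0/f = 1 + (579/1160)*α + (520377/1345600)*α^2 + ...; c1 = 579/1160.
S_2 = c1*α/(S_1 - 1) = 1 + (-173459/223880)*α + (-3443053/44698800)*α^2 + ...; c2 = -173459/223880.
S_3 = c2*α/(S_2 - 1) = 1 + (-99848537/1004327610)*α + ...; c3 = -99848537/1004327610.

The regular C-fraction coefficients are [58/3, 579/1160, -173459/223880, -99848537/1004327610].


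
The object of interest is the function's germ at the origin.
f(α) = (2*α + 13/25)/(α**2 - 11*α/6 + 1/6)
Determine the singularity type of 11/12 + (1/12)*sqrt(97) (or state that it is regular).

The point is a pole of order 1.

The denominator factor α**2 - 11*α/6 + 1/6 vanishes at 11/12 + (1/12)*sqrt(97) and appears to the power 1; the numerator there equals 353/150 + (1/6)*sqrt(97), nonzero, and no other factor vanishes.
Hence a pole whose order is the multiplicity, 1.


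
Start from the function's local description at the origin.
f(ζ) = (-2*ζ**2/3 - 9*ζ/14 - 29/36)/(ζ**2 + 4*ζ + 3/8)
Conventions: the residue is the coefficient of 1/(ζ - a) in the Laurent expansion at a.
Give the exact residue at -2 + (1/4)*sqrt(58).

The residue is 85/84 - (10/63)*sqrt(58).

The factor ζ**2 + 4*ζ + 3/8 splits as (ζ - a)(ζ - a') with a = -2 + (1/4)*sqrt(58), a' = -2 - (1/4)*sqrt(58). At the order-1 pole a set g(ζ) = (ζ - a)*f(ζ) = [-2*ζ**2/3 - 9*ζ/14 - 29/36] / (ζ - a').
Simple pole: residue = g(a) at a = -2 + (1/4)*sqrt(58), which is 85/84 - (10/63)*sqrt(58).


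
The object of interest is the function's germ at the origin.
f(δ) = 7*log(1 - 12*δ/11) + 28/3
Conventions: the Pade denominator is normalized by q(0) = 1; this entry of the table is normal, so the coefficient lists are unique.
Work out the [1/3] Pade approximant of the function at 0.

The Pade approximant has numerator coefficients [28/3, -11844/869]; denominator coefficients [1, -558/869, -756/9559, -2808/105149].

Taylor coefficients needed (expand at 0): a_0 = 28/3, a_1 = -84/11, a_2 = -504/121, a_3 = -4032/1331, a_4 = -36288/14641.
Write the denominator as Q(δ) = 1 + q1*δ + q2*δ^2 + q3*δ^3. Requiring Q*f - P = O(δ^5) with deg P <= 1 kills the coefficients of δ^2..δ^4 in Q*f:
  δ^2: a_2 + q1*a_1 + q2*a_0 = 0, i.e. -504/121 + (-84/11)*q1 + (28/3)*q2 = 0.
  δ^3: a_3 + q1*a_2 + q2*a_1 + q3*a_0 = 0, i.e. -4032/1331 + (-504/121)*q1 + (-84/11)*q2 + (28/3)*q3 = 0.
  δ^4: a_4 + q1*a_3 + q2*a_2 + q3*a_1 = 0, i.e. -36288/14641 + (-4032/1331)*q1 + (-504/121)*q2 + (-84/11)*q3 = 0.
Solving this linear system: q1 = -558/869, q2 = -756/9559, q3 = -2808/105149.
The numerator is Q*f truncated at degree 1: P0 = a_0 = 28/3; P1 = a_1 + q1*a_0 = -11844/869.


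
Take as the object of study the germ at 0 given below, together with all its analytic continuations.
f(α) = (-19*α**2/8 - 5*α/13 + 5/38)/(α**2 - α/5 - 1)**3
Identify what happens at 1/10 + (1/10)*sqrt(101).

The point is a pole of order 3.

The denominator factor α**2 - α/5 - 1 vanishes at 1/10 + (1/10)*sqrt(101) and appears to the power 3; the numerator there equals -230143/98800 - (447/5200)*sqrt(101), nonzero, and no other factor vanishes.
Hence a pole whose order is the multiplicity, 3.
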